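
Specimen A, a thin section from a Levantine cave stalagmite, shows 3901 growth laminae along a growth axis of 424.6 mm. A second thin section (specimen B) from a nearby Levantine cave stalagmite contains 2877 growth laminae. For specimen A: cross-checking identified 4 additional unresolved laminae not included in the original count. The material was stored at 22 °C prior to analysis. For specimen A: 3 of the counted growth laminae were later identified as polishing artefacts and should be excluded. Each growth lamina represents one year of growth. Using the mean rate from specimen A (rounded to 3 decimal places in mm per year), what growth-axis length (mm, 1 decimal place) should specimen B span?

Specimen A: adjusted count: 3901 − 3 + 4 = 3902 growth laminae.
A: Extension rate ≈ 424.6 / 3902 = 0.109 mm per year.
B's length ≈ 0.109 × 2877 = 313.6 mm.

313.6 mm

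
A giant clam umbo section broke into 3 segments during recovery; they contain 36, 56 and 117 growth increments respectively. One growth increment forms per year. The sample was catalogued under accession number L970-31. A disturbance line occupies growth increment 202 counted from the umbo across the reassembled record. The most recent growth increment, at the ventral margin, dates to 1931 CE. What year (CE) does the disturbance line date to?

1924 CE

Total growth increments = 36 + 56 + 117 = 209.
The disturbance line sits at growth increment 202 from the umbo, so 209 − 202 = 7 growth increments formed after it.
1931 − 7 = 1924 CE.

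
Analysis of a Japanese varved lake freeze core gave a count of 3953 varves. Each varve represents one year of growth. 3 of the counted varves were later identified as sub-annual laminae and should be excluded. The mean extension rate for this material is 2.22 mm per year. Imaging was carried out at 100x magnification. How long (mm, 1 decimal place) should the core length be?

Correcting the raw count gives 3953 − 3 = 3950 true varves.
Predicted length = 2.22 mm/year × 3950 years = 8769.0 mm.

8769.0 mm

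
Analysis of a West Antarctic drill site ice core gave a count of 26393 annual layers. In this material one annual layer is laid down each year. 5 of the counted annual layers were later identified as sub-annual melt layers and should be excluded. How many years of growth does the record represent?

After corrections the count is 26393 − 5 = 26388 annual layers.
One annual layer per year makes the duration 26388 years.

26388 yr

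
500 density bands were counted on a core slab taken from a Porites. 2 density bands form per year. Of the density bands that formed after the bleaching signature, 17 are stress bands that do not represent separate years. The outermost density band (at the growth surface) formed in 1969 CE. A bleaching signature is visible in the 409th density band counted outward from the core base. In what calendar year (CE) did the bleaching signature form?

1932 CE

500 − 409 = 91 density bands lie beyond the bleaching signature toward the growth surface.
Excluding 17 false density bands: 91 − 17 = 74.
74 density bands at 2 per year is 74 / 2 = 37 years.
The density band at the growth surface is 1969 CE, so the bleaching signature dates to 1969 − 37 = 1932 CE.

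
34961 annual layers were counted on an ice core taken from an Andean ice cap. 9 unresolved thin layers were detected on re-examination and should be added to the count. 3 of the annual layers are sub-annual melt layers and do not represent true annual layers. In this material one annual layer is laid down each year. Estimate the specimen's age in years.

Adjusted count: 34961 − 3 + 9 = 34967 annual layers.
At one annual layer per year, that is 34967 years.

34967 yr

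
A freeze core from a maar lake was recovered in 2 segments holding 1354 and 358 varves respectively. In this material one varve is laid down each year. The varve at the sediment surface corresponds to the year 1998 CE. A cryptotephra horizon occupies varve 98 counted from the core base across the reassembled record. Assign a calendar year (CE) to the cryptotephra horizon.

Total varves = 1354 + 358 = 1712.
Between varve 98 and the sediment surface there are 1712 − 98 = 1614 varves.
Counting back 1614 years from 1998 CE places the cryptotephra horizon in 1998 − 1614 = 384 CE.

384 CE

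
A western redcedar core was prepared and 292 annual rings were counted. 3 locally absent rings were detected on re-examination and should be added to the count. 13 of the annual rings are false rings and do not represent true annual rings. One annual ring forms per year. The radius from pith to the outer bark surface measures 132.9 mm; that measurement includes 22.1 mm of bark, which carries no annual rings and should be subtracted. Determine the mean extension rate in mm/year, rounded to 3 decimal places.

Adjusted count: 292 − 13 + 3 = 282 annual rings.
Removing the 22.1 mm offcut leaves 132.9 − 22.1 = 110.8 mm.
Mean rate = 110.8 mm / 282 years ≈ 0.393 mm/year.

0.393 mm/year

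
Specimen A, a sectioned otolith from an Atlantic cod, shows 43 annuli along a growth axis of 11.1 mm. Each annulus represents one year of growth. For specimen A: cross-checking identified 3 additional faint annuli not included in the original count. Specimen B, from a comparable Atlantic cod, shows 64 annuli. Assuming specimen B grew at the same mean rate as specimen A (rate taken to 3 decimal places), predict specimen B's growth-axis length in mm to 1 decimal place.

Specimen A: adjusted count: 43 + 3 = 46 annuli.
A: Mean rate = 11.1 mm / 46 years ≈ 0.241 mm/year.
B's length ≈ 0.241 × 64 = 15.4 mm.

15.4 mm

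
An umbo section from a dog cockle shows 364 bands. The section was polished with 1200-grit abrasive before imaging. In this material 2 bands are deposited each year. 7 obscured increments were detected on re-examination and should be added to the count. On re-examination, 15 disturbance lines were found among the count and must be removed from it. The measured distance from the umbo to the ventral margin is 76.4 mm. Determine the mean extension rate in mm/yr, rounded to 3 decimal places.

Adjusted count: 364 − 15 + 7 = 356 bands.
With 2 bands per year, 356 / 2 = 178 years.
Extension rate ≈ 76.4 / 178 = 0.429 mm/yr.

0.429 mm/yr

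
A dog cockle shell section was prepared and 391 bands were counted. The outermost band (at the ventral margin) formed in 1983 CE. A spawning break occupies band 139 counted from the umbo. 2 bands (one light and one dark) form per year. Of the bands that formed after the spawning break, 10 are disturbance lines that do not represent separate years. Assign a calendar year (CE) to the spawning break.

1862 CE

Between band 139 and the ventral margin there are 391 − 139 = 252 bands.
252 − 10 false = 242 true bands after the spawning break.
Dividing by 2 bands per year: 242 / 2 = 121 years.
1983 − 121 = 1862 CE.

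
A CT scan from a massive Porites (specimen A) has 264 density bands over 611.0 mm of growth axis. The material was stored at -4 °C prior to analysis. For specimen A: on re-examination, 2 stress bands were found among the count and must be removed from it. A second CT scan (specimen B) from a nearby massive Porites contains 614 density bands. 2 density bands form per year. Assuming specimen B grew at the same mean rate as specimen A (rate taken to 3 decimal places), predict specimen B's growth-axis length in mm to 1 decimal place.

Specimen A: true density band count = 264 − 2 = 262.
Specimen A: 262 density bands at 2 per year is 262 / 2 = 131 years.
A: Mean rate = 611.0 mm / 131 years ≈ 4.664 mm per year.
Specimen B: 614 density bands at 2 per year is 614 / 2 = 307 years. For B, 4.664 mm/year × 307 years = 1431.8 mm.

1431.8 mm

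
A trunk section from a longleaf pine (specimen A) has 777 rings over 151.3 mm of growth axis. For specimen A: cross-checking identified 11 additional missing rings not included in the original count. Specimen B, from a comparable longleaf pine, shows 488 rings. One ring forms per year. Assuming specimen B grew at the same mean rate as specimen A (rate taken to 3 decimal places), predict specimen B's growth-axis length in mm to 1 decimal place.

93.7 mm

Specimen A: adjusted count: 777 + 11 = 788 rings.
A: Mean rate = 151.3 mm / 788 years ≈ 0.192 mm/yr.
B's length ≈ 0.192 × 488 = 93.7 mm.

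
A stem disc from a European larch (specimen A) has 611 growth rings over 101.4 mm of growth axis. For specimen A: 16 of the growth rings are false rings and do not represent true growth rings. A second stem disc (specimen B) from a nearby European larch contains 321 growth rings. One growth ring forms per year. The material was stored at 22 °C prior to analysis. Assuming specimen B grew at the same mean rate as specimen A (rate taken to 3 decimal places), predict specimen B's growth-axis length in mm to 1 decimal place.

54.6 mm

Specimen A: true growth ring count = 611 − 16 = 595.
A: Mean rate = 101.4 mm / 595 years ≈ 0.170 mm/year.
Length of B = 0.170 × 321 = 54.6 mm.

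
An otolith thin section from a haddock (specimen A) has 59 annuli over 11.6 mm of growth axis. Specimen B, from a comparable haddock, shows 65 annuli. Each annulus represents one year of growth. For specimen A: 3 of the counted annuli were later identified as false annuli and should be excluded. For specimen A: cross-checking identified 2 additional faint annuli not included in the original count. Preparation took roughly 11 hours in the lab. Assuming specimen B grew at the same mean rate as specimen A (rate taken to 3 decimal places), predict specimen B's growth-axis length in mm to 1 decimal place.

Specimen A: adjusted count: 59 − 3 + 2 = 58 annuli.
A: Mean rate = 11.6 mm / 58 years ≈ 0.200 mm/year.
For B, 0.200 mm/year × 65 years = 13.0 mm.

13.0 mm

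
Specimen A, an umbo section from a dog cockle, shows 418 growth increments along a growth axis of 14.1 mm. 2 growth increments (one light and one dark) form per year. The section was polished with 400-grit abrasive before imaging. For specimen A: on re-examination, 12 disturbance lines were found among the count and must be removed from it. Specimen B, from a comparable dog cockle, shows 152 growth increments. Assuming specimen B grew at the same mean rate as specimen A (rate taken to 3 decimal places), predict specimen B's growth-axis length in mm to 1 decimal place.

5.2 mm

Specimen A: adjusted count: 418 − 12 = 406 growth increments.
Specimen A: with 2 growth increments per year, 406 / 2 = 203 years.
A: Extension rate ≈ 14.1 / 203 = 0.069 mm/year.
Specimen B: with 2 growth increments per year, 152 / 2 = 76 years. B's length ≈ 0.069 × 76 = 5.2 mm.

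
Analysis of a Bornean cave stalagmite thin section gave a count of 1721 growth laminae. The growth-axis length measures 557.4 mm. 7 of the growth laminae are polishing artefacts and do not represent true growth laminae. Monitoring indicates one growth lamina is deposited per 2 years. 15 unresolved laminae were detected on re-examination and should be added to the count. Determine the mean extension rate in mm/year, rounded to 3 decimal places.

Adjusted count: 1721 − 7 + 15 = 1729 growth laminae.
1729 growth laminae at 2 years each span 1729 × 2 = 3458 years.
Mean rate = 557.4 mm / 3458 years ≈ 0.161 mm/year.

0.161 mm/year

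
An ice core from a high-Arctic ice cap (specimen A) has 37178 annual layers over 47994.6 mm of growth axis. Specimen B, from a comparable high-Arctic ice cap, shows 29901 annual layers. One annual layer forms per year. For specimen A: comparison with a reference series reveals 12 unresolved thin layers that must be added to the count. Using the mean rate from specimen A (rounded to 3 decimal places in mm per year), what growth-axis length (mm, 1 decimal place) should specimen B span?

Specimen A: after corrections the count is 37178 + 12 = 37190 annual layers.
A: Extension rate ≈ 47994.6 / 37190 = 1.291 mm per year.
Length of B = 1.291 × 29901 = 38602.2 mm.

38602.2 mm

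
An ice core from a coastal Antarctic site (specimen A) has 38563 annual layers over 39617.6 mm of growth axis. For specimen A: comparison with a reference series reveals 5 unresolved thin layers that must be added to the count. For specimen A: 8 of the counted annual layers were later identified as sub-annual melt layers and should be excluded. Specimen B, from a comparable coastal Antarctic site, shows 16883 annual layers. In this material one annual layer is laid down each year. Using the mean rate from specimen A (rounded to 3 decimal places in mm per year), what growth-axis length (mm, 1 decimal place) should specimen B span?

17338.8 mm

Specimen A: correcting the raw count gives 38563 − 8 + 5 = 38560 true annual layers.
A: Extension rate ≈ 39617.6 / 38560 = 1.027 mm per year.
Length of B = 1.027 × 16883 = 17338.8 mm.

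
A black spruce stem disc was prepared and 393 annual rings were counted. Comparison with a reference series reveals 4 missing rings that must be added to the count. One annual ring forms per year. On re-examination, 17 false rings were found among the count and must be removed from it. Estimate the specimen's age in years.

380 yr

After corrections the count is 393 − 17 + 4 = 380 annual rings.
With a one-to-one annual ring periodicity this is 380 years.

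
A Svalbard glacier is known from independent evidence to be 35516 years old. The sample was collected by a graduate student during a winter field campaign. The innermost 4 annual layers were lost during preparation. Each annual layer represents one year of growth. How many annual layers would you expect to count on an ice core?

35512 annual layers

One annual layer per year gives 35516 annual layers over 35516 years.
Less the 4 uncaptured annual layers: 35516 − 4 = 35512.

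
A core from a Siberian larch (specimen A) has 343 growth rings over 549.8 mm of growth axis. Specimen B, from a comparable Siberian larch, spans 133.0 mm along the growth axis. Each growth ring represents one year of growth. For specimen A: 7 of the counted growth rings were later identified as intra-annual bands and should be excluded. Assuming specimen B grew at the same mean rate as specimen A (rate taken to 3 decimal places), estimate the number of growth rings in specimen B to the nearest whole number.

Specimen A: true growth ring count = 343 − 7 = 336.
A: 549.8 mm over 336 years gives 549.8 / 336 ≈ 1.636 mm/year.
For B, 133.0 / 1.636 = 81.30 years ≈ 81 growth rings.

81 growth rings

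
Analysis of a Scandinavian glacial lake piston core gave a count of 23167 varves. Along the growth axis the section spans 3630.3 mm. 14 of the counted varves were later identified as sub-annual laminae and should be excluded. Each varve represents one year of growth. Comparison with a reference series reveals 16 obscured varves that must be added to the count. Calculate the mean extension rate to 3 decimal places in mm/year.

0.157 mm/year

Correcting the raw count gives 23167 − 14 + 16 = 23169 true varves.
Mean rate = 3630.3 mm / 23169 years ≈ 0.157 mm/year.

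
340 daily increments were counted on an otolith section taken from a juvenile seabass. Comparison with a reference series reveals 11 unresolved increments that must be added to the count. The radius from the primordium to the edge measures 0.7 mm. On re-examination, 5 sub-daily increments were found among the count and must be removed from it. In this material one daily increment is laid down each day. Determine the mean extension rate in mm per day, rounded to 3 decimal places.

After corrections the count is 340 − 5 + 11 = 346 daily increments.
0.7 mm over 346 days gives 0.7 / 346 ≈ 0.002 mm per day.

0.002 mm per day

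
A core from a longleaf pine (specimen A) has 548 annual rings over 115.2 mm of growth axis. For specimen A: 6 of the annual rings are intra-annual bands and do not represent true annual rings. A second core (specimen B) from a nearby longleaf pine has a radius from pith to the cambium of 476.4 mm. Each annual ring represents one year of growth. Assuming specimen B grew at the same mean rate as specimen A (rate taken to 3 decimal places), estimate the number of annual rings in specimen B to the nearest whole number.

2237 annual rings

Specimen A: adjusted count: 548 − 6 = 542 annual rings.
A: Mean rate = 115.2 mm / 542 years ≈ 0.213 mm/yr.
Specimen B: 476.4 mm / 0.213 mm per year = 2236.62 years ≈ 2237 annual rings.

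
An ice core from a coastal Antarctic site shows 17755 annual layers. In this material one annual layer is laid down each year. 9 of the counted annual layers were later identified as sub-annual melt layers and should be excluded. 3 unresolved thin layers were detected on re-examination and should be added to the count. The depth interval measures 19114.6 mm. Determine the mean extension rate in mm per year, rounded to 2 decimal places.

1.08 mm per year

After corrections the count is 17755 − 9 + 3 = 17749 annual layers.
19114.6 mm over 17749 years gives 19114.6 / 17749 ≈ 1.08 mm per year.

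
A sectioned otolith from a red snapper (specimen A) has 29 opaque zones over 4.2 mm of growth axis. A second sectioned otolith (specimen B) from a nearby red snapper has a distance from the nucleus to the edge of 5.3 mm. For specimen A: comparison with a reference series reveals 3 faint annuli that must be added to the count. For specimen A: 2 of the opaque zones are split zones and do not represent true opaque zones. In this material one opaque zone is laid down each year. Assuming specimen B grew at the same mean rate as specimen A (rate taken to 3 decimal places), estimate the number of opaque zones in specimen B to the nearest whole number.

38 opaque zones

Specimen A: adjusted count: 29 − 2 + 3 = 30 opaque zones.
A: Extension rate ≈ 4.2 / 30 = 0.140 mm/yr.
Specimen B: 5.3 mm / 0.140 mm per year = 37.86 years ≈ 38 opaque zones.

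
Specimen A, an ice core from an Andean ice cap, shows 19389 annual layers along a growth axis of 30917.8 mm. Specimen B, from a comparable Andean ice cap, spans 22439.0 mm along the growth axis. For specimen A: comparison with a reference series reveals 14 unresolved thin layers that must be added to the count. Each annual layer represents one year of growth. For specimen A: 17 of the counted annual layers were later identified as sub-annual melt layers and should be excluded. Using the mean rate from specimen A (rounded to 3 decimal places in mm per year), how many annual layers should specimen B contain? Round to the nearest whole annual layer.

14068 annual layers

Specimen A: correcting the raw count gives 19389 − 17 + 14 = 19386 true annual layers.
A: Extension rate ≈ 30917.8 / 19386 = 1.595 mm/year.
For B, 22439.0 / 1.595 = 14068.34 years ≈ 14068 annual layers.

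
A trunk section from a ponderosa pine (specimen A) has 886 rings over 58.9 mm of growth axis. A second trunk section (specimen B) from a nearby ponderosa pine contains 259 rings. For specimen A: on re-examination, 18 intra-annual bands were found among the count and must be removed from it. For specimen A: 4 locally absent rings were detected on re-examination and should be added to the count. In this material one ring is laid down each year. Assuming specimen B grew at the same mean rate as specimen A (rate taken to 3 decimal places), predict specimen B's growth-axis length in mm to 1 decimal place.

17.6 mm

Specimen A: true ring count = 886 − 18 + 4 = 872.
A: Extension rate ≈ 58.9 / 872 = 0.068 mm per year.
Length of B = 0.068 × 259 = 17.6 mm.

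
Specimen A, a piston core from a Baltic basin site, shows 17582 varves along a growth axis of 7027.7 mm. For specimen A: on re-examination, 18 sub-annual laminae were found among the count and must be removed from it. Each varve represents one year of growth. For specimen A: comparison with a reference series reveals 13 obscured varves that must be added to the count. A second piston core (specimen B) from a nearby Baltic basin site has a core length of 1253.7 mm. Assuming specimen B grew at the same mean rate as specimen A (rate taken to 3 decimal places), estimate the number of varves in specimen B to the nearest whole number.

3134 varves

Specimen A: adjusted count: 17582 − 18 + 13 = 17577 varves.
A: Mean rate = 7027.7 mm / 17577 years ≈ 0.400 mm/yr.
For B, 1253.7 / 0.400 = 3134.25 years ≈ 3134 varves.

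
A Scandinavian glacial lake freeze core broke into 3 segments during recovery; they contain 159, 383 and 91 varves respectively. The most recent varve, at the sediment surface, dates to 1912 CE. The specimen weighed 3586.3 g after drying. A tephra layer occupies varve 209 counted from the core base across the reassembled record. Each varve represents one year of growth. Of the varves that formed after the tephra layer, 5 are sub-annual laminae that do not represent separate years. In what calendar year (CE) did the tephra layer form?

Total varves = 159 + 383 + 91 = 633.
Between varve 209 and the sediment surface there are 633 − 209 = 424 varves.
Removing the 5 false varves leaves 424 − 5 = 419 true varves beyond the tephra layer.
The varve at the sediment surface is 1912 CE, so the tephra layer dates to 1912 − 419 = 1493 CE.

1493 CE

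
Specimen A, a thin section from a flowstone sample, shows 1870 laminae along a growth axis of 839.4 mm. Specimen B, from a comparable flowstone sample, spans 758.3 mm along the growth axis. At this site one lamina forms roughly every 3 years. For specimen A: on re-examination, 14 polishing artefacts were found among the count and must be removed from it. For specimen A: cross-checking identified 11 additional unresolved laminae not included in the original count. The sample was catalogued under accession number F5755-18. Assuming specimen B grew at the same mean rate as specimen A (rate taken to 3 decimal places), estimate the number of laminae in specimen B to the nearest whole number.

1685 laminae

Specimen A: adjusted count: 1870 − 14 + 11 = 1867 laminae.
Specimen A: 1867 laminae at 3 years each span 1867 × 3 = 5601 years.
A: Extension rate ≈ 839.4 / 5601 = 0.150 mm per year.
For B, 758.3 / 0.150 = 5055.33 years; at 3 years per lamina that is 5055.33 / 3 ≈ 1685 laminae.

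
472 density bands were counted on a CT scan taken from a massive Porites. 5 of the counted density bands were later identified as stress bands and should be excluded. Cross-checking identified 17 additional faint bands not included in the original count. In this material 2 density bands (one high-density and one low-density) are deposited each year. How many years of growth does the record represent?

Correcting the raw count gives 472 − 5 + 17 = 484 true density bands.
With 2 density bands per year, 484 / 2 = 242 years.

242 yr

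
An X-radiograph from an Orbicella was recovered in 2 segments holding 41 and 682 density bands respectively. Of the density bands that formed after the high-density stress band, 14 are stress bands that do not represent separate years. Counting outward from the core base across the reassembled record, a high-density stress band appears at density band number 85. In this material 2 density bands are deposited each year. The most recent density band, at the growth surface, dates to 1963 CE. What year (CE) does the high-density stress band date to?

1651 CE

Total density bands = 41 + 682 = 723.
The high-density stress band sits at density band 85 from the core base, so 723 − 85 = 638 density bands formed after it.
Removing the 14 false density bands leaves 638 − 14 = 624 true density bands beyond the high-density stress band.
624 density bands at 2 per year is 624 / 2 = 312 years.
1963 − 312 = 1651 CE.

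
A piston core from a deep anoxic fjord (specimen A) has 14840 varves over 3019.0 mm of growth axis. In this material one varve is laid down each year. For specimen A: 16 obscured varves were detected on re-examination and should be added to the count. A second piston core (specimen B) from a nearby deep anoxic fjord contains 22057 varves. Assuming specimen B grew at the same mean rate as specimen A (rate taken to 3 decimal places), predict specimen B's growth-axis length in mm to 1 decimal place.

Specimen A: true varve count = 14840 + 16 = 14856.
A: Extension rate ≈ 3019.0 / 14856 = 0.203 mm per year.
B's length ≈ 0.203 × 22057 = 4477.6 mm.

4477.6 mm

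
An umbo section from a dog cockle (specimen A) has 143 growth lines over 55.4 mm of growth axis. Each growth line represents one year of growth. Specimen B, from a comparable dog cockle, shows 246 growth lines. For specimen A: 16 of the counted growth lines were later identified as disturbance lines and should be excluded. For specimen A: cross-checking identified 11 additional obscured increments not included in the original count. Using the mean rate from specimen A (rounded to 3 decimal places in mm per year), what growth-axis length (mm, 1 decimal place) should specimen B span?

98.6 mm

Specimen A: adjusted count: 143 − 16 + 11 = 138 growth lines.
A: Mean rate = 55.4 mm / 138 years ≈ 0.401 mm/yr.
Length of B = 0.401 × 246 = 98.6 mm.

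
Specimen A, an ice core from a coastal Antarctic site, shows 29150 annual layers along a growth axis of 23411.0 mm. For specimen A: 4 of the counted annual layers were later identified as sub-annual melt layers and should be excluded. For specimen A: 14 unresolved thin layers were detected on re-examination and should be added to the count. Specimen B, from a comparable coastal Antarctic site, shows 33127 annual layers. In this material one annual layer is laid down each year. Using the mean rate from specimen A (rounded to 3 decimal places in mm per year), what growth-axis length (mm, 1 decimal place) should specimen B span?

26601.0 mm

Specimen A: correcting the raw count gives 29150 − 4 + 14 = 29160 true annual layers.
A: Mean rate = 23411.0 mm / 29160 years ≈ 0.803 mm per year.
Length of B = 0.803 × 33127 = 26601.0 mm.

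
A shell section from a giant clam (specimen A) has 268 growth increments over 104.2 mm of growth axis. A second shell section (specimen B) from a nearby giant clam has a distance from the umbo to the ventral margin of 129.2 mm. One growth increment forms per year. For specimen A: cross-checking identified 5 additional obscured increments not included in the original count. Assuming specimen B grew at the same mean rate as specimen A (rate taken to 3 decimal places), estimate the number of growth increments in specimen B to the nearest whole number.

338 growth increments

Specimen A: adjusted count: 268 + 5 = 273 growth increments.
A: 104.2 mm over 273 years gives 104.2 / 273 ≈ 0.382 mm/year.
Specimen B: 129.2 mm / 0.382 mm per year = 338.22 years ≈ 338 growth increments.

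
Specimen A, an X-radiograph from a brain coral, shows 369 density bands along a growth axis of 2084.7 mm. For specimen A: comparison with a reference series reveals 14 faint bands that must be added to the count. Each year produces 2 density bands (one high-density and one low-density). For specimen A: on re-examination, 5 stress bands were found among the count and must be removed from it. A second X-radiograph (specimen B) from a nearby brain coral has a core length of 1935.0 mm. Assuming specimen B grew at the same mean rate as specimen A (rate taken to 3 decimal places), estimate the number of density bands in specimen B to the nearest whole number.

351 density bands

Specimen A: adjusted count: 369 − 5 + 14 = 378 density bands.
Specimen A: with 2 density bands per year, 378 / 2 = 189 years.
A: Mean rate = 2084.7 mm / 189 years ≈ 11.030 mm/year.
B spans 1935.0 / 11.030 = 175.43 years; at 2 density bands per year that is 175.43 × 2 ≈ 351 density bands.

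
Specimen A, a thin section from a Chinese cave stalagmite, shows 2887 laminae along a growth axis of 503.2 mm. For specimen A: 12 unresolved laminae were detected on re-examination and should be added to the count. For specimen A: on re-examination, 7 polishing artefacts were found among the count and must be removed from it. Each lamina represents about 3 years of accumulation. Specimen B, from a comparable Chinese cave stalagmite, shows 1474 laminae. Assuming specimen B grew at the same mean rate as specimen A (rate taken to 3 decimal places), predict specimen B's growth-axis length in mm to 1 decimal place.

Specimen A: correcting the raw count gives 2887 − 7 + 12 = 2892 true laminae.
Specimen A: multiplying by 3 years per lamina: 2892 × 3 = 8676 years.
A: Extension rate ≈ 503.2 / 8676 = 0.058 mm/yr.
Specimen B: multiplying by 3 years per lamina: 1474 × 3 = 4422 years. Length of B = 0.058 × 4422 = 256.5 mm.

256.5 mm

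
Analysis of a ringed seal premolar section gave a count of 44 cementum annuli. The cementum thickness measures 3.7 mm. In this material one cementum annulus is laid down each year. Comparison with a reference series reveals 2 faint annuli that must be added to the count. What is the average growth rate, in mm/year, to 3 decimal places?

After corrections the count is 44 + 2 = 46 cementum annuli.
Mean rate = 3.7 mm / 46 years ≈ 0.080 mm/year.

0.080 mm/year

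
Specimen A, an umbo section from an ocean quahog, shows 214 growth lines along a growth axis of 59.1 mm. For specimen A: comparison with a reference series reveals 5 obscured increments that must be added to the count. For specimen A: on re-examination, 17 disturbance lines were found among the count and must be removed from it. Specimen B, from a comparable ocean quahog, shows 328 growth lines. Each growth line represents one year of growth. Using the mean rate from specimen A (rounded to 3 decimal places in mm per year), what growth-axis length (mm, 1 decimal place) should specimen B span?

Specimen A: correcting the raw count gives 214 − 17 + 5 = 202 true growth lines.
A: Mean rate = 59.1 mm / 202 years ≈ 0.293 mm/year.
For B, 0.293 mm/year × 328 years = 96.1 mm.

96.1 mm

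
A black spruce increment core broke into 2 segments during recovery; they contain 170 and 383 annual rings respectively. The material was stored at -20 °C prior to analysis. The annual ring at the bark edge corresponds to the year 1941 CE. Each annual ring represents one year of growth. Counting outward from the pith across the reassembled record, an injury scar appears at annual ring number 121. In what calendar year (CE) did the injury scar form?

1509 CE

Total annual rings = 170 + 383 = 553.
Between annual ring 121 and the bark edge there are 553 − 121 = 432 annual rings.
1941 − 432 = 1509 CE.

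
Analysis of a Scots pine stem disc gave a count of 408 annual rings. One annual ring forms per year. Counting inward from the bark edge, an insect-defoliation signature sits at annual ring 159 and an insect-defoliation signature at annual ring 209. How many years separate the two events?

50 years

Separation: 209 − 159 = 50 annual rings.
At one annual ring per year, 50 years elapsed between them.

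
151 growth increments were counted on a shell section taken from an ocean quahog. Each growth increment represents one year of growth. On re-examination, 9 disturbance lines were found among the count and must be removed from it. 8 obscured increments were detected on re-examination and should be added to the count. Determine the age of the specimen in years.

True growth increment count = 151 − 9 + 8 = 150.
One growth increment per year makes the duration 150 years.

150 yr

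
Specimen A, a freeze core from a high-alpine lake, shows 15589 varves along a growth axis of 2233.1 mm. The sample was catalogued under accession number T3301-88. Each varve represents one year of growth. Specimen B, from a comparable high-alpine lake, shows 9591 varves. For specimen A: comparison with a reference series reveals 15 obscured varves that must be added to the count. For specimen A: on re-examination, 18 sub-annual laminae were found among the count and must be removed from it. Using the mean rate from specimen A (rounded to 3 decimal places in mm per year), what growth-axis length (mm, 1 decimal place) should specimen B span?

Specimen A: adjusted count: 15589 − 18 + 15 = 15586 varves.
A: Mean rate = 2233.1 mm / 15586 years ≈ 0.143 mm/yr.
Length of B = 0.143 × 9591 = 1371.5 mm.

1371.5 mm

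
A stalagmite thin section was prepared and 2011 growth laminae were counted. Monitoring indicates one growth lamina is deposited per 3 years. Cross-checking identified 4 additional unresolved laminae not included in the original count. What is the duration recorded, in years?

Correcting the raw count gives 2011 + 4 = 2015 true growth laminae.
At 3 years per growth lamina, 2015 × 3 = 6045 years.

6045 years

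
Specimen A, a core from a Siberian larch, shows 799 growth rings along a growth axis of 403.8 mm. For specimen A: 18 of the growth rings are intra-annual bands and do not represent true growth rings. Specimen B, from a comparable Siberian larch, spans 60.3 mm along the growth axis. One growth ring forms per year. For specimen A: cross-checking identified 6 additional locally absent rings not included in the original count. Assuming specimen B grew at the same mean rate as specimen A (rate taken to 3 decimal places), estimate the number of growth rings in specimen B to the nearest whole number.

Specimen A: true growth ring count = 799 − 18 + 6 = 787.
A: Extension rate ≈ 403.8 / 787 = 0.513 mm/year.
B spans 60.3 / 0.513 = 117.54 years ≈ 118 growth rings.

118 growth rings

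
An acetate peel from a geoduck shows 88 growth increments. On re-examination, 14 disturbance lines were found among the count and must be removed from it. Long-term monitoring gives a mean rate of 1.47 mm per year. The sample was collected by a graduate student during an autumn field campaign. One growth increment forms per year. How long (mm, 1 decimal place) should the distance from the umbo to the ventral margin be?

108.8 mm

Adjusted count: 88 − 14 = 74 growth increments.
Length ≈ 1.47 × 74 = 108.8 mm.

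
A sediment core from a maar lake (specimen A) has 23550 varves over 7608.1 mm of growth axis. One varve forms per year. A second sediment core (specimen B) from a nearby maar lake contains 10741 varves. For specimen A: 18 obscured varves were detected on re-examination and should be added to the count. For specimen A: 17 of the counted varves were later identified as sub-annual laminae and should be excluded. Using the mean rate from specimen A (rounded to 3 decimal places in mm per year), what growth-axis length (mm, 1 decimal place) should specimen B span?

3469.3 mm

Specimen A: correcting the raw count gives 23550 − 17 + 18 = 23551 true varves.
A: Mean rate = 7608.1 mm / 23551 years ≈ 0.323 mm per year.
B's length ≈ 0.323 × 10741 = 3469.3 mm.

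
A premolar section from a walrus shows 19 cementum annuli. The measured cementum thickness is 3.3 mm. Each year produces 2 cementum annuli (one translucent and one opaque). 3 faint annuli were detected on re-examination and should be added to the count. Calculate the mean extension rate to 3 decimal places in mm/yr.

Correcting the raw count gives 19 + 3 = 22 true cementum annuli.
Dividing by 2 cementum annuli per year: 22 / 2 = 11 years.
3.3 mm over 11 years gives 3.3 / 11 ≈ 0.300 mm/yr.

0.300 mm/yr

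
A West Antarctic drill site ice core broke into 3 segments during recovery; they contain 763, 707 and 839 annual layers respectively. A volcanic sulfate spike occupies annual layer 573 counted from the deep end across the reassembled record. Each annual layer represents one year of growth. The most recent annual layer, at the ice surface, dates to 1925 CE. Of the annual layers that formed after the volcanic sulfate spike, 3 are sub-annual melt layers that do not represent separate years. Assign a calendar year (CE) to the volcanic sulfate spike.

192 CE

Total annual layers = 763 + 707 + 839 = 2309.
The volcanic sulfate spike sits at annual layer 573 from the deep end, so 2309 − 573 = 1736 annual layers formed after it.
Removing the 3 false annual layers leaves 1736 − 3 = 1733 true annual layers beyond the volcanic sulfate spike.
Counting back 1733 years from 1925 CE places the volcanic sulfate spike in 1925 − 1733 = 192 CE.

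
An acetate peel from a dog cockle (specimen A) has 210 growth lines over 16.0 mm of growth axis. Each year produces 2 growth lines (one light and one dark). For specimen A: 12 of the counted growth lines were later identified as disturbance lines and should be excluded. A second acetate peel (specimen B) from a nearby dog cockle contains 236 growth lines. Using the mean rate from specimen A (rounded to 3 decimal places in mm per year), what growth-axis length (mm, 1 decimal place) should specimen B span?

19.1 mm

Specimen A: adjusted count: 210 − 12 = 198 growth lines.
Specimen A: with 2 growth lines per year, 198 / 2 = 99 years.
A: Extension rate ≈ 16.0 / 99 = 0.162 mm/yr.
Specimen B: with 2 growth lines per year, 236 / 2 = 118 years. B's length ≈ 0.162 × 118 = 19.1 mm.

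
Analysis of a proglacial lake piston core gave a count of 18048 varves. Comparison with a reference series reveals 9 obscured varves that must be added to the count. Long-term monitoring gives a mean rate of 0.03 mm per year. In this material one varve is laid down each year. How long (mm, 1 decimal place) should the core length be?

Correcting the raw count gives 18048 + 9 = 18057 true varves.
Length ≈ 0.03 × 18057 = 541.7 mm.

541.7 mm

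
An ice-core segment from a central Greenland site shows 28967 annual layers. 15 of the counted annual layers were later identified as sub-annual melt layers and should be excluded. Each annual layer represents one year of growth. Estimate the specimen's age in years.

28952 years

Adjusted count: 28967 − 15 = 28952 annual layers.
One annual layer per year makes the duration 28952 years.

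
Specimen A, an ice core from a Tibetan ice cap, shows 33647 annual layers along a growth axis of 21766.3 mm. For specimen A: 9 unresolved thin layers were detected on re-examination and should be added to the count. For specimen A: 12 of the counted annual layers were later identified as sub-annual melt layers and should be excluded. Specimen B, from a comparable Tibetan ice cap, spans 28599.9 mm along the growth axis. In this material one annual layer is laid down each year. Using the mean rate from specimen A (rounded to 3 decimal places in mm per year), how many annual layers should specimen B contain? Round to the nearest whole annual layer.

44204 annual layers

Specimen A: true annual layer count = 33647 − 12 + 9 = 33644.
A: 21766.3 mm over 33644 years gives 21766.3 / 33644 ≈ 0.647 mm per year.
B spans 28599.9 / 0.647 = 44203.86 years ≈ 44204 annual layers.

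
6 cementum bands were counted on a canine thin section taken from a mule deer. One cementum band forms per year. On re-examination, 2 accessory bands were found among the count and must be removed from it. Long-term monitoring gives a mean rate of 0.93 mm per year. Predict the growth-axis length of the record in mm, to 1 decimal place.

After corrections the count is 6 − 2 = 4 cementum bands.
Length ≈ 0.93 × 4 = 3.7 mm.

3.7 mm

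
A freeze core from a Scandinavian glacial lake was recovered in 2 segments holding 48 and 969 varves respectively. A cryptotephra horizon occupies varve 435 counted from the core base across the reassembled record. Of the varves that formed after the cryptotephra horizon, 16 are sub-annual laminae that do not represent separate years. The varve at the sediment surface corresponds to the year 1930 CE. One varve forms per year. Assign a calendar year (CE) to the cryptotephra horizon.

1364 CE

Total varves = 48 + 969 = 1017.
Between varve 435 and the sediment surface there are 1017 − 435 = 582 varves.
Excluding 16 false varves: 582 − 16 = 566.
1930 − 566 = 1364 CE.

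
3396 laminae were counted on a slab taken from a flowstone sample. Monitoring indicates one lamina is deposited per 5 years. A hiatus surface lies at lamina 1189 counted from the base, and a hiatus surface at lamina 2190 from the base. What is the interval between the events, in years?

5005 yr

Separation: 2190 − 1189 = 1001 laminae.
Multiplying by 5 years per lamina: 1001 × 5 = 5005 years.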